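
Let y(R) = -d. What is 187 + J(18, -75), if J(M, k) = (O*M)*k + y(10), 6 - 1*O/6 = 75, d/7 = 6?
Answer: 559045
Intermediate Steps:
d = 42 (d = 7*6 = 42)
O = -414 (O = 36 - 6*75 = 36 - 450 = -414)
y(R) = -42 (y(R) = -1*42 = -42)
J(M, k) = -42 - 414*M*k (J(M, k) = (-414*M)*k - 42 = -414*M*k - 42 = -42 - 414*M*k)
187 + J(18, -75) = 187 + (-42 - 414*18*(-75)) = 187 + (-42 + 558900) = 187 + 558858 = 559045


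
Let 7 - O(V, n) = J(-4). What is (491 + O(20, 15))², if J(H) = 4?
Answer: 244036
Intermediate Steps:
O(V, n) = 3 (O(V, n) = 7 - 1*4 = 7 - 4 = 3)
(491 + O(20, 15))² = (491 + 3)² = 494² = 244036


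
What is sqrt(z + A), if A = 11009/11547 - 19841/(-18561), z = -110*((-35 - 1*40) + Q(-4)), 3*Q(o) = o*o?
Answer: sqrt(4346987254979683102)/23813763 ≈ 87.552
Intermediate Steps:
Q(o) = o**2/3 (Q(o) = (o*o)/3 = o**2/3)
z = 22990/3 (z = -110*((-35 - 1*40) + (1/3)*(-4)**2) = -110*((-35 - 40) + (1/3)*16) = -110*(-75 + 16/3) = -110*(-209/3) = 22990/3 ≈ 7663.3)
A = 144480692/71441289 (A = 11009*(1/11547) - 19841*(-1/18561) = 11009/11547 + 19841/18561 = 144480692/71441289 ≈ 2.0224)
sqrt(z + A) = sqrt(22990/3 + 144480692/71441289) = sqrt(547622892062/71441289) = sqrt(4346987254979683102)/23813763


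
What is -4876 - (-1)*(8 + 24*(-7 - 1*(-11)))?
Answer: -4772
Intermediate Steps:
-4876 - (-1)*(8 + 24*(-7 - 1*(-11))) = -4876 - (-1)*(8 + 24*(-7 + 11)) = -4876 - (-1)*(8 + 24*4) = -4876 - (-1)*(8 + 96) = -4876 - (-1)*104 = -4876 - 1*(-104) = -4876 + 104 = -4772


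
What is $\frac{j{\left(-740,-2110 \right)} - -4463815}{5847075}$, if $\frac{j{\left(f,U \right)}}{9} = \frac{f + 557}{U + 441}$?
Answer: $\frac{7450108882}{9758768175} \approx 0.76343$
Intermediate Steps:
$j{\left(f,U \right)} = \frac{9 \left(557 + f\right)}{441 + U}$ ($j{\left(f,U \right)} = 9 \frac{f + 557}{U + 441} = 9 \frac{557 + f}{441 + U} = \frac{9 \left(557 + f\right)}{441 + U}$)
$\frac{j{\left(-740,-2110 \right)} - -4463815}{5847075} = \frac{\frac{9 \left(557 - 740\right)}{441 - 2110} - -4463815}{5847075} = \left(9 \frac{1}{-1669} \left(-183\right) + 4463815\right) \frac{1}{5847075} = \left(9 \left(- \frac{1}{1669}\right) \left(-183\right) + 4463815\right) \frac{1}{5847075} = \left(\frac{1647}{1669} + 4463815\right) \frac{1}{5847075} = \frac{7450108882}{1669} \cdot \frac{1}{5847075} = \frac{7450108882}{9758768175}$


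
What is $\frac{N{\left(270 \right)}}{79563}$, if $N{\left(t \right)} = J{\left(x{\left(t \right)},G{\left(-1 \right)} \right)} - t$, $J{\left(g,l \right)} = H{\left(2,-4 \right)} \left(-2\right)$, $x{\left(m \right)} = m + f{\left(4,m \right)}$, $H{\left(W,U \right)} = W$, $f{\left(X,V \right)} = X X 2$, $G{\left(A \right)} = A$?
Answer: $- \frac{274}{79563} \approx -0.0034438$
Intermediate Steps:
$f{\left(X,V \right)} = 2 X^{2}$ ($f{\left(X,V \right)} = X^{2} \cdot 2 = 2 X^{2}$)
$x{\left(m \right)} = 32 + m$ ($x{\left(m \right)} = m + 2 \cdot 4^{2} = m + 2 \cdot 16 = m + 32 = 32 + m$)
$J{\left(g,l \right)} = -4$ ($J{\left(g,l \right)} = 2 \left(-2\right) = -4$)
$N{\left(t \right)} = -4 - t$
$\frac{N{\left(270 \right)}}{79563} = \frac{-4 - 270}{79563} = \left(-4 - 270\right) \frac{1}{79563} = \left(-274\right) \frac{1}{79563} = - \frac{274}{79563}$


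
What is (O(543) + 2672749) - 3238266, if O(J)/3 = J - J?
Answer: -565517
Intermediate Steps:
O(J) = 0 (O(J) = 3*(J - J) = 3*0 = 0)
(O(543) + 2672749) - 3238266 = (0 + 2672749) - 3238266 = 2672749 - 3238266 = -565517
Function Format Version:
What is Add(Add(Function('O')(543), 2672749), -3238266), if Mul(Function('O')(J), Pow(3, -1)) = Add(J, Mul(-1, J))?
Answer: -565517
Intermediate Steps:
Function('O')(J) = 0 (Function('O')(J) = Mul(3, Add(J, Mul(-1, J))) = Mul(3, 0) = 0)
Add(Add(Function('O')(543), 2672749), -3238266) = Add(Add(0, 2672749), -3238266) = Add(2672749, -3238266) = -565517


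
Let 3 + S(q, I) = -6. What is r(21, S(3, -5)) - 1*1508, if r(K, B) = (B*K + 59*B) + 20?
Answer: -2208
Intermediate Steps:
S(q, I) = -9 (S(q, I) = -3 - 6 = -9)
r(K, B) = 20 + 59*B + B*K (r(K, B) = (59*B + B*K) + 20 = 20 + 59*B + B*K)
r(21, S(3, -5)) - 1*1508 = (20 + 59*(-9) - 9*21) - 1*1508 = (20 - 531 - 189) - 1508 = -700 - 1508 = -2208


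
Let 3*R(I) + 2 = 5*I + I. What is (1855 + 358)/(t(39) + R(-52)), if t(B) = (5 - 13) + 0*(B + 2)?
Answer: -6639/338 ≈ -19.642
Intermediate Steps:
R(I) = -⅔ + 2*I (R(I) = -⅔ + (5*I + I)/3 = -⅔ + (6*I)/3 = -⅔ + 2*I)
t(B) = -8 (t(B) = -8 + 0*(2 + B) = -8 + 0 = -8)
(1855 + 358)/(t(39) + R(-52)) = (1855 + 358)/(-8 + (-⅔ + 2*(-52))) = 2213/(-8 + (-⅔ - 104)) = 2213/(-8 - 314/3) = 2213/(-338/3) = 2213*(-3/338) = -6639/338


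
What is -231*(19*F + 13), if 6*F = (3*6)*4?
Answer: -55671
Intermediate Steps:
F = 12 (F = ((3*6)*4)/6 = (18*4)/6 = (⅙)*72 = 12)
-231*(19*F + 13) = -231*(19*12 + 13) = -231*(228 + 13) = -231*241 = -55671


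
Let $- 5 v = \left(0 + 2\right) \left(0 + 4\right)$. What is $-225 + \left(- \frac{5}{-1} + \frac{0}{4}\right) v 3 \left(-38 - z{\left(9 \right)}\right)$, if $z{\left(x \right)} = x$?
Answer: $903$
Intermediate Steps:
$v = - \frac{8}{5}$ ($v = - \frac{\left(0 + 2\right) \left(0 + 4\right)}{5} = - \frac{2 \cdot 4}{5} = \left(- \frac{1}{5}\right) 8 = - \frac{8}{5} \approx -1.6$)
$-225 + \left(- \frac{5}{-1} + \frac{0}{4}\right) v 3 \left(-38 - z{\left(9 \right)}\right) = -225 + \left(- \frac{5}{-1} + \frac{0}{4}\right) \left(- \frac{8}{5}\right) 3 \left(-38 - 9\right) = -225 + \left(\left(-5\right) \left(-1\right) + 0 \cdot \frac{1}{4}\right) \left(- \frac{8}{5}\right) 3 \left(-38 - 9\right) = -225 + \left(5 + 0\right) \left(- \frac{8}{5}\right) 3 \left(-47\right) = -225 + 5 \left(- \frac{8}{5}\right) 3 \left(-47\right) = -225 + \left(-8\right) 3 \left(-47\right) = -225 - -1128 = -225 + 1128 = 903$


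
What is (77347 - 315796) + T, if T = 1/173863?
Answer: -41457458486/173863 ≈ -2.3845e+5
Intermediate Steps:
T = 1/173863 ≈ 5.7517e-6
(77347 - 315796) + T = (77347 - 315796) + 1/173863 = -238449 + 1/173863 = -41457458486/173863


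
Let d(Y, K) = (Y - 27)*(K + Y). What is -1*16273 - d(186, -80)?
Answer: -33127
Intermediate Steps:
d(Y, K) = (-27 + Y)*(K + Y)
-1*16273 - d(186, -80) = -1*16273 - (186**2 - 27*(-80) - 27*186 - 80*186) = -16273 - (34596 + 2160 - 5022 - 14880) = -16273 - 1*16854 = -16273 - 16854 = -33127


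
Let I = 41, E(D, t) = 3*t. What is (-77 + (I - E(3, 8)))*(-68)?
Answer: 4080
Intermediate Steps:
(-77 + (I - E(3, 8)))*(-68) = (-77 + (41 - 3*8))*(-68) = (-77 + (41 - 1*24))*(-68) = (-77 + (41 - 24))*(-68) = (-77 + 17)*(-68) = -60*(-68) = 4080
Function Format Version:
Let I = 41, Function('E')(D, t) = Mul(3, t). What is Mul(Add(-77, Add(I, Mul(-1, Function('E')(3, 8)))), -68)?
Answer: 4080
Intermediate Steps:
Mul(Add(-77, Add(I, Mul(-1, Function('E')(3, 8)))), -68) = Mul(Add(-77, Add(41, Mul(-1, Mul(3, 8)))), -68) = Mul(Add(-77, Add(41, Mul(-1, 24))), -68) = Mul(Add(-77, Add(41, -24)), -68) = Mul(Add(-77, 17), -68) = Mul(-60, -68) = 4080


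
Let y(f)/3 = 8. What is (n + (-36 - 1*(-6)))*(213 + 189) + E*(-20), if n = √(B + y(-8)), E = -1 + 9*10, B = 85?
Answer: -13840 + 402*√109 ≈ -9643.0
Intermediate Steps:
y(f) = 24 (y(f) = 3*8 = 24)
E = 89 (E = -1 + 90 = 89)
n = √109 (n = √(85 + 24) = √109 ≈ 10.440)
(n + (-36 - 1*(-6)))*(213 + 189) + E*(-20) = (√109 + (-36 - 1*(-6)))*(213 + 189) + 89*(-20) = (√109 + (-36 + 6))*402 - 1780 = (√109 - 30)*402 - 1780 = (-30 + √109)*402 - 1780 = (-12060 + 402*√109) - 1780 = -13840 + 402*√109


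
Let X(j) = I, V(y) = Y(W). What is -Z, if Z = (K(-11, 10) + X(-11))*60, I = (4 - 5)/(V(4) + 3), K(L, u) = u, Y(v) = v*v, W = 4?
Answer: -11340/19 ≈ -596.84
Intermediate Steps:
Y(v) = v²
V(y) = 16 (V(y) = 4² = 16)
I = -1/19 (I = (4 - 5)/(16 + 3) = -1/19 ≈ -0.052632)
X(j) = -1/19
Z = 11340/19 (Z = (10 - 1/19)*60 = (189/19)*60 = 11340/19 ≈ 596.84)
-Z = -1*11340/19 = -11340/19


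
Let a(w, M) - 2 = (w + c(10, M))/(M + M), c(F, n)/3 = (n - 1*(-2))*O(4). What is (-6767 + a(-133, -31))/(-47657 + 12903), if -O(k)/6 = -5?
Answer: 416687/2154748 ≈ 0.19338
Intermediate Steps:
O(k) = 30 (O(k) = -6*(-5) = 30)
c(F, n) = 180 + 90*n (c(F, n) = 3*((n - 1*(-2))*30) = 3*((n + 2)*30) = 3*((2 + n)*30) = 3*(60 + 30*n) = 180 + 90*n)
a(w, M) = 2 + (180 + w + 90*M)/(2*M) (a(w, M) = 2 + (w + (180 + 90*M))/(M + M) = 2 + (180 + w + 90*M)/((2*M)) = 2 + (180 + w + 90*M)*(1/(2*M)) = 2 + (180 + w + 90*M)/(2*M))
(-6767 + a(-133, -31))/(-47657 + 12903) = (-6767 + (½)*(180 - 133 + 94*(-31))/(-31))/(-47657 + 12903) = (-6767 + (½)*(-1/31)*(180 - 133 - 2914))/(-34754) = (-6767 + (½)*(-1/31)*(-2867))*(-1/34754) = (-6767 + 2867/62)*(-1/34754) = -416687/62*(-1/34754) = 416687/2154748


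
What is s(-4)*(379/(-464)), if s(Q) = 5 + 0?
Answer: -1895/464 ≈ -4.0841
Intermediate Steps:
s(Q) = 5
s(-4)*(379/(-464)) = 5*(379/(-464)) = 5*(379*(-1/464)) = 5*(-379/464) = -1895/464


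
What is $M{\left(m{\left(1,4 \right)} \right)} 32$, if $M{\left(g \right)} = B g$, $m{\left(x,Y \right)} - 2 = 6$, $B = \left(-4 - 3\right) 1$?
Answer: $-1792$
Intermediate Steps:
$B = -7$ ($B = \left(-7\right) 1 = -7$)
$m{\left(x,Y \right)} = 8$ ($m{\left(x,Y \right)} = 2 + 6 = 8$)
$M{\left(g \right)} = - 7 g$
$M{\left(m{\left(1,4 \right)} \right)} 32 = \left(-7\right) 8 \cdot 32 = \left(-56\right) 32 = -1792$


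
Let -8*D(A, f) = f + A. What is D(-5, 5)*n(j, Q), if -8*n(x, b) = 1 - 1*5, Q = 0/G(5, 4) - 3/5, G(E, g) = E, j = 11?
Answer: 0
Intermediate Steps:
Q = -⅗ (Q = 0/5 - 3/5 = 0*(⅕) - 3*⅕ = 0 - ⅗ = -⅗ ≈ -0.60000)
D(A, f) = -A/8 - f/8 (D(A, f) = -(f + A)/8 = -(A + f)/8 = -A/8 - f/8)
n(x, b) = ½ (n(x, b) = -(1 - 1*5)/8 = -(1 - 5)/8 = -⅛*(-4) = ½)
D(-5, 5)*n(j, Q) = (-⅛*(-5) - ⅛*5)*(½) = (5/8 - 5/8)*(½) = 0*(½) = 0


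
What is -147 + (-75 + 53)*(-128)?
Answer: 2669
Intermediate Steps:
-147 + (-75 + 53)*(-128) = -147 - 22*(-128) = -147 + 2816 = 2669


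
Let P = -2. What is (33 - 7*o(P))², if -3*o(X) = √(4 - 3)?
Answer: 11236/9 ≈ 1248.4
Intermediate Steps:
o(X) = -⅓ (o(X) = -√(4 - 3)/3 = -√1/3 = -⅓*1 = -⅓)
(33 - 7*o(P))² = (33 - 7*(-⅓))² = (33 + 7/3)² = (106/3)² = 11236/9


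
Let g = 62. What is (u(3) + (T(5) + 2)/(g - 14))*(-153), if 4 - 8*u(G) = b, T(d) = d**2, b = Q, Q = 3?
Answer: -1683/16 ≈ -105.19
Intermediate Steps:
b = 3
u(G) = 1/8 (u(G) = 1/2 - 1/8*3 = 1/2 - 3/8 = 1/8)
(u(3) + (T(5) + 2)/(g - 14))*(-153) = (1/8 + (5**2 + 2)/(62 - 14))*(-153) = (1/8 + (25 + 2)/48)*(-153) = (1/8 + 27*(1/48))*(-153) = (1/8 + 9/16)*(-153) = (11/16)*(-153) = -1683/16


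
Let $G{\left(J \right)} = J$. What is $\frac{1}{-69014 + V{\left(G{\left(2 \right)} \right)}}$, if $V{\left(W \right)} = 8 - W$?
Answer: $- \frac{1}{69008} \approx -1.4491 \cdot 10^{-5}$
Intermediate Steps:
$\frac{1}{-69014 + V{\left(G{\left(2 \right)} \right)}} = \frac{1}{-69014 + \left(8 - 2\right)} = \frac{1}{-69014 + 6} = \frac{1}{-69008} = - \frac{1}{69008}$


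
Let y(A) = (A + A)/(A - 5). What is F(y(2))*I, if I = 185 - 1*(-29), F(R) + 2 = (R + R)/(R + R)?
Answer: -214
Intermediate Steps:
y(A) = 2*A/(-5 + A) (y(A) = (2*A)/(-5 + A) = 2*A/(-5 + A))
F(R) = -1 (F(R) = -2 + (R + R)/(R + R) = -2 + (2*R)/((2*R)) = -2 + (2*R)*(1/(2*R)) = -2 + 1 = -1)
I = 214 (I = 185 + 29 = 214)
F(y(2))*I = -1*214 = -214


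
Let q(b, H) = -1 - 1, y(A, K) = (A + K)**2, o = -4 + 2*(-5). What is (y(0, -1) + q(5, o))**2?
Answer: 1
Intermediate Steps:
o = -14 (o = -4 - 10 = -14)
q(b, H) = -2
(y(0, -1) + q(5, o))**2 = ((0 - 1)**2 - 2)**2 = ((-1)**2 - 2)**2 = (1 - 2)**2 = (-1)**2 = 1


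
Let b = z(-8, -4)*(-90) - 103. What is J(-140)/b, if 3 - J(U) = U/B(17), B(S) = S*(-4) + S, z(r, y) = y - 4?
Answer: 13/31467 ≈ 0.00041313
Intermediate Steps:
z(r, y) = -4 + y
B(S) = -3*S (B(S) = -4*S + S = -3*S)
J(U) = 3 + U/51 (J(U) = 3 - U/((-3*17)) = 3 - U/(-51) = 3 - U*(-1)/51 = 3 - (-1)*U/51 = 3 + U/51)
b = 617 (b = (-4 - 4)*(-90) - 103 = -8*(-90) - 103 = 720 - 103 = 617)
J(-140)/b = (3 + (1/51)*(-140))/617 = (3 - 140/51)*(1/617) = (13/51)*(1/617) = 13/31467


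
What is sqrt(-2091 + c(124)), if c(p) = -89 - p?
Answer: 48*I ≈ 48.0*I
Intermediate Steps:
sqrt(-2091 + c(124)) = sqrt(-2091 + (-89 - 1*124)) = sqrt(-2091 + (-89 - 124)) = sqrt(-2091 - 213) = sqrt(-2304) = 48*I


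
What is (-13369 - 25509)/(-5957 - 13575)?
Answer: 19439/9766 ≈ 1.9905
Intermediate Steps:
(-13369 - 25509)/(-5957 - 13575) = -38878/(-19532) = -38878*(-1/19532) = 19439/9766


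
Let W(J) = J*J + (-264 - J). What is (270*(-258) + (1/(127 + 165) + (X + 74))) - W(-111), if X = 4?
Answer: -23870999/292 ≈ -81750.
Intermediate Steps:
W(J) = -264 + J**2 - J (W(J) = J**2 + (-264 - J) = -264 + J**2 - J)
(270*(-258) + (1/(127 + 165) + (X + 74))) - W(-111) = (270*(-258) + (1/(127 + 165) + (4 + 74))) - (-264 + (-111)**2 - 1*(-111)) = (-69660 + (1/292 + 78)) - (-264 + 12321 + 111) = (-69660 + (1/292 + 78)) - 1*12168 = (-69660 + 22777/292) - 12168 = -20317943/292 - 12168 = -23870999/292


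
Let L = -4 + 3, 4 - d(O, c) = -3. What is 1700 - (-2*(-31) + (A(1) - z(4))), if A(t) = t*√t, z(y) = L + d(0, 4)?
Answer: 1643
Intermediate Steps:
d(O, c) = 7 (d(O, c) = 4 - 1*(-3) = 4 + 3 = 7)
L = -1
z(y) = 6 (z(y) = -1 + 7 = 6)
A(t) = t^(3/2)
1700 - (-2*(-31) + (A(1) - z(4))) = 1700 - (-2*(-31) + (1^(3/2) - 1*6)) = 1700 - (62 + (1 - 6)) = 1700 - (62 - 5) = 1700 - 1*57 = 1700 - 57 = 1643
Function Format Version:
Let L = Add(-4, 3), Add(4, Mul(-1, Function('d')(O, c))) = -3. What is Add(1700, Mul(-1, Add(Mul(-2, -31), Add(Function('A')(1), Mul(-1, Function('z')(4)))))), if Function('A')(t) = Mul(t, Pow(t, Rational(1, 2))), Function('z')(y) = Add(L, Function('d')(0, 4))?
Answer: 1643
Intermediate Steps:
Function('d')(O, c) = 7 (Function('d')(O, c) = Add(4, Mul(-1, -3)) = Add(4, 3) = 7)
L = -1
Function('z')(y) = 6 (Function('z')(y) = Add(-1, 7) = 6)
Function('A')(t) = Pow(t, Rational(3, 2))
Add(1700, Mul(-1, Add(Mul(-2, -31), Add(Function('A')(1), Mul(-1, Function('z')(4)))))) = Add(1700, Mul(-1, Add(Mul(-2, -31), Add(Pow(1, Rational(3, 2)), Mul(-1, 6))))) = Add(1700, Mul(-1, Add(62, Add(1, -6)))) = Add(1700, Mul(-1, Add(62, -5))) = Add(1700, Mul(-1, 57)) = Add(1700, -57) = 1643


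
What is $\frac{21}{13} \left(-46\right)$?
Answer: $- \frac{966}{13} \approx -74.308$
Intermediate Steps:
$\frac{21}{13} \left(-46\right) = - \frac{966}{13}$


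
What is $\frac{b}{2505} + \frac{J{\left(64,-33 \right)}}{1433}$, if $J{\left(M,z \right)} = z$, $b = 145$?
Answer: $\frac{25024}{717933} \approx 0.034856$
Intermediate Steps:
$\frac{b}{2505} + \frac{J{\left(64,-33 \right)}}{1433} = \frac{145}{2505} - \frac{33}{1433} = 145 \cdot \frac{1}{2505} - \frac{33}{1433} = \frac{29}{501} - \frac{33}{1433} = \frac{25024}{717933}$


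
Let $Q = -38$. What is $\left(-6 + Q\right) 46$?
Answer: $-2024$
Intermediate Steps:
$\left(-6 + Q\right) 46 = \left(-6 - 38\right) 46 = \left(-44\right) 46 = -2024$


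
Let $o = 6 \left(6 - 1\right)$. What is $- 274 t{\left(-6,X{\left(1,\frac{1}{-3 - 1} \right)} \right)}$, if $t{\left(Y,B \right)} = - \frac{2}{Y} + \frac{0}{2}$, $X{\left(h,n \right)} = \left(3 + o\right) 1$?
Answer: $- \frac{274}{3} \approx -91.333$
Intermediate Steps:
$o = 30$ ($o = 6 \cdot 5 = 30$)
$X{\left(h,n \right)} = 33$ ($X{\left(h,n \right)} = \left(3 + 30\right) 1 = 33 \cdot 1 = 33$)
$t{\left(Y,B \right)} = - \frac{2}{Y}$ ($t{\left(Y,B \right)} = - \frac{2}{Y} + 0 \cdot \frac{1}{2} = - \frac{2}{Y} + 0 = - \frac{2}{Y}$)
$- 274 t{\left(-6,X{\left(1,\frac{1}{-3 - 1} \right)} \right)} = - 274 \left(- \frac{2}{-6}\right) = - 274 \left(\left(-2\right) \left(- \frac{1}{6}\right)\right) = \left(-274\right) \frac{1}{3} = - \frac{274}{3}$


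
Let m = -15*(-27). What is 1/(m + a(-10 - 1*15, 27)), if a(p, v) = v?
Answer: 1/432 ≈ 0.0023148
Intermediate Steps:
m = 405
1/(m + a(-10 - 1*15, 27)) = 1/(405 + 27) = 1/432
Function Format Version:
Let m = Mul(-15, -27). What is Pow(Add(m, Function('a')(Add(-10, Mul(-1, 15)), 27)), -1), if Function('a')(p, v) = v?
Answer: Rational(1, 432) ≈ 0.0023148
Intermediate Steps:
m = 405
Pow(Add(m, Function('a')(Add(-10, Mul(-1, 15)), 27)), -1) = Pow(Add(405, 27), -1) = Pow(432, -1) = Rational(1, 432)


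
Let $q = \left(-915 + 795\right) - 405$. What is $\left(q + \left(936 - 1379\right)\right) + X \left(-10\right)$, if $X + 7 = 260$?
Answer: $-3498$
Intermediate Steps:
$X = 253$ ($X = -7 + 260 = 253$)
$q = -525$ ($q = -120 - 405 = -525$)
$\left(q + \left(936 - 1379\right)\right) + X \left(-10\right) = \left(-525 + \left(936 - 1379\right)\right) + 253 \left(-10\right) = \left(-525 - 443\right) - 2530 = -968 - 2530 = -3498$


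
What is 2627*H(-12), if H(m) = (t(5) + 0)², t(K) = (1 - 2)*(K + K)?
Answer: 262700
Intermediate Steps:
t(K) = -2*K
H(m) = 100 (H(m) = (-2*5 + 0)² = (-10 + 0)² = (-10)² = 100)
2627*H(-12) = 2627*100 = 262700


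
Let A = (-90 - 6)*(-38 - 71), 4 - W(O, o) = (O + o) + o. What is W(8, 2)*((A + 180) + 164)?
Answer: -86464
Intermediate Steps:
W(O, o) = 4 - O - 2*o (W(O, o) = 4 - ((O + o) + o) = 4 - (O + 2*o) = 4 + (-O - 2*o) = 4 - O - 2*o)
A = 10464 (A = -96*(-109) = 10464)
W(8, 2)*((A + 180) + 164) = (4 - 1*8 - 2*2)*((10464 + 180) + 164) = (4 - 8 - 4)*(10644 + 164) = -8*10808 = -86464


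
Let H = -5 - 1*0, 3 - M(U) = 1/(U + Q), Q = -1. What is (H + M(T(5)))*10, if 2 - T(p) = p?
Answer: -35/2 ≈ -17.500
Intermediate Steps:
T(p) = 2 - p
M(U) = 3 - 1/(-1 + U) (M(U) = 3 - 1/(U - 1) = 3 - 1/(-1 + U))
H = -5 (H = -5 + 0 = -5)
(H + M(T(5)))*10 = (-5 + (-4 + 3*(2 - 1*5))/(-1 + (2 - 1*5)))*10 = (-5 + (-4 + 3*(2 - 5))/(-1 + (2 - 5)))*10 = (-5 + (-4 + 3*(-3))/(-1 - 3))*10 = (-5 + (-4 - 9)/(-4))*10 = (-5 - ¼*(-13))*10 = (-5 + 13/4)*10 = -7/4*10 = -35/2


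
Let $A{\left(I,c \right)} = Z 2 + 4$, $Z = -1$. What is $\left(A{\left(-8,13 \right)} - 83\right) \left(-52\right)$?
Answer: $4212$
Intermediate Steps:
$A{\left(I,c \right)} = 2$ ($A{\left(I,c \right)} = \left(-1\right) 2 + 4 = -2 + 4 = 2$)
$\left(A{\left(-8,13 \right)} - 83\right) \left(-52\right) = \left(2 - 83\right) \left(-52\right) = \left(-81\right) \left(-52\right) = 4212$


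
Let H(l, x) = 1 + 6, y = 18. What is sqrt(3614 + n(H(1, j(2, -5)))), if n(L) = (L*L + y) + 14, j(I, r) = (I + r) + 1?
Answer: sqrt(3695) ≈ 60.786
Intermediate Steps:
j(I, r) = 1 + I + r
H(l, x) = 7
n(L) = 32 + L**2 (n(L) = (L*L + 18) + 14 = (L**2 + 18) + 14 = (18 + L**2) + 14 = 32 + L**2)
sqrt(3614 + n(H(1, j(2, -5)))) = sqrt(3614 + (32 + 7**2)) = sqrt(3614 + (32 + 49)) = sqrt(3614 + 81) = sqrt(3695)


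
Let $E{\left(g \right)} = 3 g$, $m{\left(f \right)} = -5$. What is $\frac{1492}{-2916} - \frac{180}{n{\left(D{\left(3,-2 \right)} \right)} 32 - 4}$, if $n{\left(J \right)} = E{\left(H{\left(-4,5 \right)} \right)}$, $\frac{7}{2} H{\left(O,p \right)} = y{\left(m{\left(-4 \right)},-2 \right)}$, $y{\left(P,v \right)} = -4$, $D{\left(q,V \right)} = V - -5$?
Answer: $\frac{155408}{145071} \approx 1.0713$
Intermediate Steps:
$D{\left(q,V \right)} = 5 + V$ ($D{\left(q,V \right)} = V + 5 = 5 + V$)
$H{\left(O,p \right)} = - \frac{8}{7}$ ($H{\left(O,p \right)} = \frac{2}{7} \left(-4\right) = - \frac{8}{7}$)
$n{\left(J \right)} = - \frac{24}{7}$ ($n{\left(J \right)} = 3 \left(- \frac{8}{7}\right) = - \frac{24}{7}$)
$\frac{1492}{-2916} - \frac{180}{n{\left(D{\left(3,-2 \right)} \right)} 32 - 4} = \frac{1492}{-2916} - \frac{180}{\left(- \frac{24}{7}\right) 32 - 4} = 1492 \left(- \frac{1}{2916}\right) - \frac{180}{- \frac{768}{7} - 4} = - \frac{373}{729} - \frac{180}{- \frac{796}{7}} = - \frac{373}{729} - - \frac{315}{199} = - \frac{373}{729} + \frac{315}{199} = \frac{155408}{145071}$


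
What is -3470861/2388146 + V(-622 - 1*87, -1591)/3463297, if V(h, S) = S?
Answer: -12024422029003/8270858877362 ≈ -1.4538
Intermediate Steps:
-3470861/2388146 + V(-622 - 1*87, -1591)/3463297 = -3470861/2388146 - 1591/3463297 = -12024422029003/8270858877362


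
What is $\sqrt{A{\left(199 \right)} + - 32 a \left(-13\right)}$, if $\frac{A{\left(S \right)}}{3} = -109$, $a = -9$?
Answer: $i \sqrt{4071} \approx 63.804 i$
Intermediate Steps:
$A{\left(S \right)} = -327$ ($A{\left(S \right)} = 3 \left(-109\right) = -327$)
$\sqrt{A{\left(199 \right)} + - 32 a \left(-13\right)} = \sqrt{-327 + \left(-32\right) \left(-9\right) \left(-13\right)} = \sqrt{-327 + 288 \left(-13\right)} = \sqrt{-327 - 3744} = \sqrt{-4071} = i \sqrt{4071}$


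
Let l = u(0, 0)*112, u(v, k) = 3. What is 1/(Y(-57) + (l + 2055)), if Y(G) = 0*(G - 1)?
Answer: 1/2391 ≈ 0.00041824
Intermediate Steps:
Y(G) = 0 (Y(G) = 0*(-1 + G) = 0)
l = 336 (l = 3*112 = 336)
1/(Y(-57) + (l + 2055)) = 1/(0 + (336 + 2055)) = 1/(0 + 2391) = 1/2391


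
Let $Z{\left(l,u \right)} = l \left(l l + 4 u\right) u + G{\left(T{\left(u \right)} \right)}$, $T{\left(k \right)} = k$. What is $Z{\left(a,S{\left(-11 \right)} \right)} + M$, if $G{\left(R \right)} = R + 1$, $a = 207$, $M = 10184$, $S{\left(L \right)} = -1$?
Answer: $-8858731$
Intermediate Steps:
$G{\left(R \right)} = 1 + R$
$Z{\left(l,u \right)} = 1 + u + l u \left(l^{2} + 4 u\right)$ ($Z{\left(l,u \right)} = l \left(l l + 4 u\right) u + \left(1 + u\right) = l \left(l^{2} + 4 u\right) u + \left(1 + u\right) = l u \left(l^{2} + 4 u\right) + \left(1 + u\right) = 1 + u + l u \left(l^{2} + 4 u\right)$)
$Z{\left(a,S{\left(-11 \right)} \right)} + M = \left(1 - 1 - 207^{3} + 4 \cdot 207 \left(-1\right)^{2}\right) + 10184 = \left(1 - 1 - 8869743 + 4 \cdot 207 \cdot 1\right) + 10184 = \left(1 - 1 - 8869743 + 828\right) + 10184 = -8868915 + 10184 = -8858731$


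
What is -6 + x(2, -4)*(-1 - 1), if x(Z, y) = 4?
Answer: -14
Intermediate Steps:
-6 + x(2, -4)*(-1 - 1) = -6 + 4*(-1 - 1) = -6 + 4*(-2) = -6 - 8 = -14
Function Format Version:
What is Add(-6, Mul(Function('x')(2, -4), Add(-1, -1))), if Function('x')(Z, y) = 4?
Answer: -14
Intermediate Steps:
Add(-6, Mul(Function('x')(2, -4), Add(-1, -1))) = Add(-6, Mul(4, Add(-1, -1))) = Add(-6, Mul(4, -2)) = Add(-6, -8) = -14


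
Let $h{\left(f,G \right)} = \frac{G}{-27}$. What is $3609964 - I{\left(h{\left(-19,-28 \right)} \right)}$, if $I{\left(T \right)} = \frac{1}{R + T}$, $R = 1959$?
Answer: $\frac{191042904817}{52921} \approx 3.61 \cdot 10^{6}$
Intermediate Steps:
$h{\left(f,G \right)} = - \frac{G}{27}$ ($h{\left(f,G \right)} = G \left(- \frac{1}{27}\right) = - \frac{G}{27}$)
$I{\left(T \right)} = \frac{1}{1959 + T}$
$3609964 - I{\left(h{\left(-19,-28 \right)} \right)} = 3609964 - \frac{1}{1959 - - \frac{28}{27}} = 3609964 - \frac{1}{1959 + \frac{28}{27}} = 3609964 - \frac{1}{\frac{52921}{27}} = 3609964 - \frac{27}{52921} = \frac{191042904817}{52921}$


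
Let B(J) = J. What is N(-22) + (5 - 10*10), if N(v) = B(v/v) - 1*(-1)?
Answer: -93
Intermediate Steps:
N(v) = 2 (N(v) = v/v - 1*(-1) = 1 + 1 = 2)
N(-22) + (5 - 10*10) = 2 + (5 - 10*10) = 2 + (5 - 100) = 2 - 95 = -93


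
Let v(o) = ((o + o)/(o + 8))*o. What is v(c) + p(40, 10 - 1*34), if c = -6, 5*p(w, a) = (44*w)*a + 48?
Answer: -42012/5 ≈ -8402.4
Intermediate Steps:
p(w, a) = 48/5 + 44*a*w/5 (p(w, a) = ((44*w)*a + 48)/5 = (44*a*w + 48)/5 = (48 + 44*a*w)/5 = 48/5 + 44*a*w/5)
v(o) = 2*o**2/(8 + o) (v(o) = ((2*o)/(8 + o))*o = (2*o/(8 + o))*o = 2*o**2/(8 + o))
v(c) + p(40, 10 - 1*34) = 2*(-6)**2/(8 - 6) + (48/5 + (44/5)*(10 - 1*34)*40) = 2*36/2 + (48/5 + (44/5)*(10 - 34)*40) = 2*36*(1/2) + (48/5 + (44/5)*(-24)*40) = 36 + (48/5 - 8448) = 36 - 42192/5 = -42012/5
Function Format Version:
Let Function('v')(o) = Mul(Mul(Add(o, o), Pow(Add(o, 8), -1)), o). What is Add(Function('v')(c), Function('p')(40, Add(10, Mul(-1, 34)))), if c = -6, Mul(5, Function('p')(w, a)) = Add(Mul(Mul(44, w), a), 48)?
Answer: Rational(-42012, 5) ≈ -8402.4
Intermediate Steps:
Function('p')(w, a) = Add(Rational(48, 5), Mul(Rational(44, 5), a, w)) (Function('p')(w, a) = Mul(Rational(1, 5), Add(Mul(Mul(44, w), a), 48)) = Mul(Rational(1, 5), Add(Mul(44, a, w), 48)) = Mul(Rational(1, 5), Add(48, Mul(44, a, w))) = Add(Rational(48, 5), Mul(Rational(44, 5), a, w)))
Function('v')(o) = Mul(2, Pow(o, 2), Pow(Add(8, o), -1)) (Function('v')(o) = Mul(Mul(Mul(2, o), Pow(Add(8, o), -1)), o) = Mul(Mul(2, o, Pow(Add(8, o), -1)), o) = Mul(2, Pow(o, 2), Pow(Add(8, o), -1)))
Add(Function('v')(c), Function('p')(40, Add(10, Mul(-1, 34)))) = Add(Mul(2, Pow(-6, 2), Pow(Add(8, -6), -1)), Add(Rational(48, 5), Mul(Rational(44, 5), Add(10, Mul(-1, 34)), 40))) = Add(Mul(2, 36, Pow(2, -1)), Add(Rational(48, 5), Mul(Rational(44, 5), Add(10, -34), 40))) = Add(Mul(2, 36, Rational(1, 2)), Add(Rational(48, 5), Mul(Rational(44, 5), -24, 40))) = Add(36, Add(Rational(48, 5), -8448)) = Add(36, Rational(-42192, 5)) = Rational(-42012, 5)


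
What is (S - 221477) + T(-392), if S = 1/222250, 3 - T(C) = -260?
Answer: -49164811499/222250 ≈ -2.2121e+5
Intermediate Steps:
T(C) = 263 (T(C) = 3 - 1*(-260) = 3 + 260 = 263)
S = 1/222250 ≈ 4.4994e-6
(S - 221477) + T(-392) = (1/222250 - 221477) + 263 = -49223263249/222250 + 263 = -49164811499/222250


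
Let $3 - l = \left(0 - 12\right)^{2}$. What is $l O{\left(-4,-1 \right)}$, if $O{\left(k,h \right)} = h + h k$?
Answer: $-423$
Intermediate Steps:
$l = -141$ ($l = 3 - \left(0 - 12\right)^{2} = 3 - \left(-12\right)^{2} = 3 - 144 = -141$)
$l O{\left(-4,-1 \right)} = - 141 \left(- (1 - 4)\right) = - 141 \left(\left(-1\right) \left(-3\right)\right) = \left(-141\right) 3 = -423$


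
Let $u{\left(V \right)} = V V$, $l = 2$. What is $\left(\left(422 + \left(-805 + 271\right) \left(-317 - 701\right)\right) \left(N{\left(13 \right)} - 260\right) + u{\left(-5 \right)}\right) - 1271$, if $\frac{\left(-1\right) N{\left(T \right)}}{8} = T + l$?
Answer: $-206734166$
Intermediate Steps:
$N{\left(T \right)} = -16 - 8 T$ ($N{\left(T \right)} = - 8 \left(T + 2\right) = - 8 \left(2 + T\right) = -16 - 8 T$)
$u{\left(V \right)} = V^{2}$
$\left(\left(422 + \left(-805 + 271\right) \left(-317 - 701\right)\right) \left(N{\left(13 \right)} - 260\right) + u{\left(-5 \right)}\right) - 1271 = \left(\left(422 + \left(-805 + 271\right) \left(-317 - 701\right)\right) \left(\left(-16 - 104\right) - 260\right) + \left(-5\right)^{2}\right) - 1271 = \left(\left(422 - -543612\right) \left(\left(-16 - 104\right) - 260\right) + 25\right) - 1271 = \left(\left(422 + 543612\right) \left(-120 - 260\right) + 25\right) - 1271 = \left(544034 \left(-380\right) + 25\right) - 1271 = \left(-206732920 + 25\right) - 1271 = -206732895 - 1271 = -206734166$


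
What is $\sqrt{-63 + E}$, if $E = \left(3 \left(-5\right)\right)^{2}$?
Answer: $9 \sqrt{2} \approx 12.728$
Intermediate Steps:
$E = 225$ ($E = \left(-15\right)^{2} = 225$)
$\sqrt{-63 + E} = \sqrt{-63 + 225} = \sqrt{162} = 9 \sqrt{2}$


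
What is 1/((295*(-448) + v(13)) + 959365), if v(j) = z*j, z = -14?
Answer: 1/827023 ≈ 1.2092e-6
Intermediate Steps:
v(j) = -14*j
1/((295*(-448) + v(13)) + 959365) = 1/((295*(-448) - 14*13) + 959365) = 1/((-132160 - 182) + 959365) = 1/(-132342 + 959365) = 1/827023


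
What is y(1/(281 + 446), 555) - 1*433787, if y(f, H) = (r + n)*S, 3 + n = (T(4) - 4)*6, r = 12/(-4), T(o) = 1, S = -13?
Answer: -433475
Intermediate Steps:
r = -3 (r = 12*(-1/4) = -3)
n = -21 (n = -3 + (1 - 4)*6 = -3 - 3*6 = -3 - 18 = -21)
y(f, H) = 312 (y(f, H) = (-3 - 21)*(-13) = -24*(-13) = 312)
y(1/(281 + 446), 555) - 1*433787 = 312 - 1*433787 = 312 - 433787 = -433475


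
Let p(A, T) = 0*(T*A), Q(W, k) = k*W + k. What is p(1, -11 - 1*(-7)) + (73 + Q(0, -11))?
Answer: 62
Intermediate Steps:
Q(W, k) = k + W*k (Q(W, k) = W*k + k = k + W*k)
p(A, T) = 0 (p(A, T) = 0*(A*T) = 0)
p(1, -11 - 1*(-7)) + (73 + Q(0, -11)) = 0 + (73 - 11*(1 + 0)) = 0 + (73 - 11*1) = 0 + (73 - 11) = 0 + 62 = 62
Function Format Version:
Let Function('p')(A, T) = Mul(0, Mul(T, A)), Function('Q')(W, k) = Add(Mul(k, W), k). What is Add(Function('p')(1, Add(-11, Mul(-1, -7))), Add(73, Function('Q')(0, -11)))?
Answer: 62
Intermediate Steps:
Function('Q')(W, k) = Add(k, Mul(W, k)) (Function('Q')(W, k) = Add(Mul(W, k), k) = Add(k, Mul(W, k)))
Function('p')(A, T) = 0 (Function('p')(A, T) = Mul(0, Mul(A, T)) = 0)
Add(Function('p')(1, Add(-11, Mul(-1, -7))), Add(73, Function('Q')(0, -11))) = Add(0, Add(73, Mul(-11, Add(1, 0)))) = Add(0, Add(73, Mul(-11, 1))) = Add(0, Add(73, -11)) = Add(0, 62) = 62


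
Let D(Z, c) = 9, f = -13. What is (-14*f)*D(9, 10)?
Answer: 1638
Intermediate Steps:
(-14*f)*D(9, 10) = -14*(-13)*9 = 182*9 = 1638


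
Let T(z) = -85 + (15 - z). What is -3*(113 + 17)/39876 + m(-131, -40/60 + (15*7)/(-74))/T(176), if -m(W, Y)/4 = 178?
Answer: 2357981/817458 ≈ 2.8845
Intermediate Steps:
m(W, Y) = -712 (m(W, Y) = -4*178 = -712)
T(z) = -70 - z
-3*(113 + 17)/39876 + m(-131, -40/60 + (15*7)/(-74))/T(176) = -3*(113 + 17)/39876 - 712/(-70 - 1*176) = -3*130*(1/39876) - 712/(-70 - 176) = -390*1/39876 - 712/(-246) = -65/6646 - 712*(-1/246) = -65/6646 + 356/123 = 2357981/817458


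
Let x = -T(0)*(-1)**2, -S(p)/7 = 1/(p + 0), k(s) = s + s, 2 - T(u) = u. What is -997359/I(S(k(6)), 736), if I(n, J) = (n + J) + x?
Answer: -11968308/8801 ≈ -1359.9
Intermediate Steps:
T(u) = 2 - u
k(s) = 2*s
S(p) = -7/p (S(p) = -7/(p + 0) = -7/p)
x = -2 (x = -(2 - 1*0)*(-1)**2 = -(2 + 0)*1 = -1*2*1 = -2*1 = -2)
I(n, J) = -2 + J + n (I(n, J) = (n + J) - 2 = (J + n) - 2 = -2 + J + n)
-997359/I(S(k(6)), 736) = -997359/(-2 + 736 - 7/(2*6)) = -997359/(-2 + 736 - 7/12) = -997359/8801/12 = -997359*12/8801 = -11968308/8801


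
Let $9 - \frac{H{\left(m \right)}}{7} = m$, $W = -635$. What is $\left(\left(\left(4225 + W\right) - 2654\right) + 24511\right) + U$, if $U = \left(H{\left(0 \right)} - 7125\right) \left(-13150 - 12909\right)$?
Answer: $184054105$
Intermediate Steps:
$H{\left(m \right)} = 63 - 7 m$
$U = 184028658$ ($U = \left(\left(63 - 0\right) - 7125\right) \left(-13150 - 12909\right) = \left(\left(63 + 0\right) - 7125\right) \left(-26059\right) = \left(63 - 7125\right) \left(-26059\right) = \left(-7062\right) \left(-26059\right) = 184028658$)
$\left(\left(\left(4225 + W\right) - 2654\right) + 24511\right) + U = \left(\left(\left(4225 - 635\right) - 2654\right) + 24511\right) + 184028658 = \left(\left(3590 - 2654\right) + 24511\right) + 184028658 = \left(936 + 24511\right) + 184028658 = 25447 + 184028658 = 184054105$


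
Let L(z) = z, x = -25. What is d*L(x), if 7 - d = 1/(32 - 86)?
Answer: -9475/54 ≈ -175.46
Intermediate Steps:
d = 379/54 (d = 7 - 1/(32 - 86) = 7 - 1/(-54) = 7 - 1*(-1/54) = 7 + 1/54 = 379/54 ≈ 7.0185)
d*L(x) = (379/54)*(-25) = -9475/54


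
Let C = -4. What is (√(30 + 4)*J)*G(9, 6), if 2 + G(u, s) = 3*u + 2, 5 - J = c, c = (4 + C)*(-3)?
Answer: 135*√34 ≈ 787.18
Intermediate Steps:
c = 0 (c = (4 - 4)*(-3) = 0*(-3) = 0)
J = 5 (J = 5 - 1*0 = 5 + 0 = 5)
G(u, s) = 3*u (G(u, s) = -2 + (3*u + 2) = -2 + (2 + 3*u) = 3*u)
(√(30 + 4)*J)*G(9, 6) = (√(30 + 4)*5)*(3*9) = (√34*5)*27 = (5*√34)*27 = 135*√34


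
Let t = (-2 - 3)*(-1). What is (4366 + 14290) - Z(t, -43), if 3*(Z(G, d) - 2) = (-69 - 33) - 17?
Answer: 56081/3 ≈ 18694.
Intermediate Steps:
t = 5 (t = -5*(-1) = 5)
Z(G, d) = -113/3 (Z(G, d) = 2 + ((-69 - 33) - 17)/3 = 2 + (-102 - 17)/3 = 2 + (⅓)*(-119) = 2 - 119/3 = -113/3)
(4366 + 14290) - Z(t, -43) = (4366 + 14290) - 1*(-113/3) = 18656 + 113/3 = 56081/3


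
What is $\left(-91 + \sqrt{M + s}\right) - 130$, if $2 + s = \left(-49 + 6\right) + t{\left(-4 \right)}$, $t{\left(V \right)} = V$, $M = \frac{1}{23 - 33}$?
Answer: $-221 + \frac{i \sqrt{4910}}{10} \approx -221.0 + 7.0071 i$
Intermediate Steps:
$M = - \frac{1}{10}$ ($M = \frac{1}{-10} = - \frac{1}{10} \approx -0.1$)
$s = -49$ ($s = -2 + \left(\left(-49 + 6\right) - 4\right) = -2 - 47 = -49$)
$\left(-91 + \sqrt{M + s}\right) - 130 = \left(-91 + \sqrt{- \frac{1}{10} - 49}\right) - 130 = \left(-91 + \sqrt{- \frac{491}{10}}\right) - 130 = \left(-91 + \frac{i \sqrt{4910}}{10}\right) - 130 = -221 + \frac{i \sqrt{4910}}{10}$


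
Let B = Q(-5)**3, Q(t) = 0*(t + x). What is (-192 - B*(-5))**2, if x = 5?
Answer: 36864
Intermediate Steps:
Q(t) = 0 (Q(t) = 0*(t + 5) = 0*(5 + t) = 0)
B = 0 (B = 0**3 = 0)
(-192 - B*(-5))**2 = (-192 - 1*0*(-5))**2 = (-192 + 0*(-5))**2 = (-192 + 0)**2 = (-192)**2 = 36864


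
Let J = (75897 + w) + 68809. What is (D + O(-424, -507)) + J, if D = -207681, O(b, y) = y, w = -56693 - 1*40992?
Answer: -161167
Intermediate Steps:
w = -97685 (w = -56693 - 40992 = -97685)
J = 47021 (J = (75897 - 97685) + 68809 = -21788 + 68809 = 47021)
(D + O(-424, -507)) + J = (-207681 - 507) + 47021 = -208188 + 47021 = -161167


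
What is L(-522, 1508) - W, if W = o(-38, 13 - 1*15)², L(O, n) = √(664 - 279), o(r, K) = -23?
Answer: -529 + √385 ≈ -509.38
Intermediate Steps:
L(O, n) = √385
W = 529 (W = (-23)² = 529)
L(-522, 1508) - W = √385 - 1*529 = √385 - 529 = -529 + √385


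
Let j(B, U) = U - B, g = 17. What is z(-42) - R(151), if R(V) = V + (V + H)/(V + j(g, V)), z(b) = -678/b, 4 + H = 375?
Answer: -90898/665 ≈ -136.69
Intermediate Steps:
H = 371 (H = -4 + 375 = 371)
R(V) = V + (371 + V)/(-17 + 2*V) (R(V) = V + (V + 371)/(V + (V - 1*17)) = V + (371 + V)/(V + (V - 17)) = V + (371 + V)/(V + (-17 + V)) = V + (371 + V)/(-17 + 2*V))
z(-42) - R(151) = -678/(-42) - (371 - 16*151 + 2*151²)/(-17 + 2*151) = -678*(-1/42) - (371 - 2416 + 2*22801)/(-17 + 302) = 113/7 - (371 - 2416 + 45602)/285 = 113/7 - 43557/285 = 113/7 - 1*14519/95 = 113/7 - 14519/95 = -90898/665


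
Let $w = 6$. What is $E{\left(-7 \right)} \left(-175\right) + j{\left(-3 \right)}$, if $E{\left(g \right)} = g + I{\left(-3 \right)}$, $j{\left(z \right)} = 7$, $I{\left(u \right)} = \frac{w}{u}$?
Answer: $1582$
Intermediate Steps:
$I{\left(u \right)} = \frac{6}{u}$
$E{\left(g \right)} = -2 + g$ ($E{\left(g \right)} = g + \frac{6}{-3} = g + 6 \left(- \frac{1}{3}\right) = g - 2 = -2 + g$)
$E{\left(-7 \right)} \left(-175\right) + j{\left(-3 \right)} = \left(-2 - 7\right) \left(-175\right) + 7 = \left(-9\right) \left(-175\right) + 7 = 1575 + 7 = 1582$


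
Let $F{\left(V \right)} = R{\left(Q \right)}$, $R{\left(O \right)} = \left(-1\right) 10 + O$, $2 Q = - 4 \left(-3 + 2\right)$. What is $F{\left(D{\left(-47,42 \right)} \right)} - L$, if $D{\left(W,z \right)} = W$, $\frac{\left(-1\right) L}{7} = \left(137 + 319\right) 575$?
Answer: $1835392$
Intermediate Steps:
$L = -1835400$ ($L = - 7 \left(137 + 319\right) 575 = - 7 \cdot 456 \cdot 575 = \left(-7\right) 262200 = -1835400$)
$Q = 2$ ($Q = \frac{\left(-4\right) \left(-3 + 2\right)}{2} = \frac{\left(-4\right) \left(-1\right)}{2} = \frac{1}{2} \cdot 4 = 2$)
$R{\left(O \right)} = -10 + O$
$F{\left(V \right)} = -8$ ($F{\left(V \right)} = -10 + 2 = -8$)
$F{\left(D{\left(-47,42 \right)} \right)} - L = -8 - -1835400 = -8 + 1835400 = 1835392$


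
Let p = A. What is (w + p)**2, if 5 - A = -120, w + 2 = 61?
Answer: 33856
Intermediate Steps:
w = 59 (w = -2 + 61 = 59)
A = 125 (A = 5 - 1*(-120) = 5 + 120 = 125)
p = 125
(w + p)**2 = (59 + 125)**2 = 184**2 = 33856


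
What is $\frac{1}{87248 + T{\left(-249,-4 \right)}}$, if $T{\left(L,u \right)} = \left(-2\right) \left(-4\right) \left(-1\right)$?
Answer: $\frac{1}{87240} \approx 1.1463 \cdot 10^{-5}$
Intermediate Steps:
$T{\left(L,u \right)} = -8$ ($T{\left(L,u \right)} = 8 \left(-1\right) = -8$)
$\frac{1}{87248 + T{\left(-249,-4 \right)}} = \frac{1}{87248 - 8} = \frac{1}{87240}$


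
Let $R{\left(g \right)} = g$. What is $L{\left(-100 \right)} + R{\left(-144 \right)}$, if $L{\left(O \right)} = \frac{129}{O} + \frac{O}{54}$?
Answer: $- \frac{397283}{2700} \approx -147.14$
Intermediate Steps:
$L{\left(O \right)} = \frac{129}{O} + \frac{O}{54}$ ($L{\left(O \right)} = \frac{129}{O} + O \frac{1}{54} = \frac{129}{O} + \frac{O}{54}$)
$L{\left(-100 \right)} + R{\left(-144 \right)} = \left(\frac{129}{-100} + \frac{1}{54} \left(-100\right)\right) - 144 = \left(129 \left(- \frac{1}{100}\right) - \frac{50}{27}\right) - 144 = \left(- \frac{129}{100} - \frac{50}{27}\right) - 144 = - \frac{8483}{2700} - 144 = - \frac{397283}{2700}$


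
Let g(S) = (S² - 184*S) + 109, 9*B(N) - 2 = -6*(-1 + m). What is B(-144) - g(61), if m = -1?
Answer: 66560/9 ≈ 7395.6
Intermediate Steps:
B(N) = 14/9 (B(N) = 2/9 + (-6*(-1 - 1))/9 = 2/9 + (-6*(-2))/9 = 2/9 + (⅑)*12 = 2/9 + 4/3 = 14/9)
g(S) = 109 + S² - 184*S
B(-144) - g(61) = 14/9 - (109 + 61² - 184*61) = 14/9 - (109 + 3721 - 11224) = 14/9 - 1*(-7394) = 14/9 + 7394 = 66560/9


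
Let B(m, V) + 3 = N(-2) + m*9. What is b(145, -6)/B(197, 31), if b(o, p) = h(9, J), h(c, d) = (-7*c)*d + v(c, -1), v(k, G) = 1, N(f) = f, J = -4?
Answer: 253/1768 ≈ 0.14310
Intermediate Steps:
h(c, d) = 1 - 7*c*d (h(c, d) = (-7*c)*d + 1 = -7*c*d + 1 = 1 - 7*c*d)
B(m, V) = -5 + 9*m (B(m, V) = -3 + (-2 + m*9) = -3 + (-2 + 9*m) = -5 + 9*m)
b(o, p) = 253 (b(o, p) = 1 - 7*9*(-4) = 1 + 252 = 253)
b(145, -6)/B(197, 31) = 253/(-5 + 9*197) = 253/(-5 + 1773) = 253/1768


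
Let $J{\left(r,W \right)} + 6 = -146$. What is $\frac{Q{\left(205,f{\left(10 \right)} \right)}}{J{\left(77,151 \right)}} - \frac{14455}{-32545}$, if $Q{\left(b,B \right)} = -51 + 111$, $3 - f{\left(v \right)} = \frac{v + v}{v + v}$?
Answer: $\frac{12223}{247342} \approx 0.049417$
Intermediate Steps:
$J{\left(r,W \right)} = -152$ ($J{\left(r,W \right)} = -6 - 146 = -152$)
$f{\left(v \right)} = 2$ ($f{\left(v \right)} = 3 - \frac{v + v}{v + v} = 3 - \frac{2 v}{2 v} = 3 - 2 v \frac{1}{2 v} = 3 - 1 = 2$)
$Q{\left(b,B \right)} = 60$
$\frac{Q{\left(205,f{\left(10 \right)} \right)}}{J{\left(77,151 \right)}} - \frac{14455}{-32545} = \frac{60}{-152} - \frac{14455}{-32545} = 60 \left(- \frac{1}{152}\right) - - \frac{2891}{6509} = - \frac{15}{38} + \frac{2891}{6509} = \frac{12223}{247342}$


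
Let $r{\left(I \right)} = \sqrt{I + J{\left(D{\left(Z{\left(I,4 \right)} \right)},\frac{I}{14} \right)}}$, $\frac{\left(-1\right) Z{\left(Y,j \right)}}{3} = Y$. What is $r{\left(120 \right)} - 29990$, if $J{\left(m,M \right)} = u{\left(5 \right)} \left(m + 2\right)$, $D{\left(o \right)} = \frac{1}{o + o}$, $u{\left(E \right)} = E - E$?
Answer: $-29990 + 2 \sqrt{30} \approx -29979.0$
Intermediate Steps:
$Z{\left(Y,j \right)} = - 3 Y$
$u{\left(E \right)} = 0$
$D{\left(o \right)} = \frac{1}{2 o}$
$J{\left(m,M \right)} = 0$ ($J{\left(m,M \right)} = 0 \left(m + 2\right) = 0 \left(2 + m\right) = 0$)
$r{\left(I \right)} = \sqrt{I}$ ($r{\left(I \right)} = \sqrt{I + 0} = \sqrt{I}$)
$r{\left(120 \right)} - 29990 = \sqrt{120} - 29990 = 2 \sqrt{30} - 29990 = -29990 + 2 \sqrt{30}$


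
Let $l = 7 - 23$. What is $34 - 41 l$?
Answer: $690$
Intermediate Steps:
$l = -16$
$34 - 41 l = 34 - -656 = 34 + 656 = 690$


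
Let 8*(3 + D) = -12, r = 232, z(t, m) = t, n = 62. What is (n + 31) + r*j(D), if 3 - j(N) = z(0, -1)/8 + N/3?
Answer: 1137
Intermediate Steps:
D = -9/2 (D = -3 + (1/8)*(-12) = -3 - 3/2 = -9/2 ≈ -4.5000)
j(N) = 3 - N/3 (j(N) = 3 - (0/8 + N/3) = 3 - (0*(1/8) + N*(1/3)) = 3 - (0 + N/3) = 3 - N/3)
(n + 31) + r*j(D) = (62 + 31) + 232*(3 - 1/3*(-9/2)) = 93 + 232*(3 + 3/2) = 93 + 232*(9/2) = 93 + 1044 = 1137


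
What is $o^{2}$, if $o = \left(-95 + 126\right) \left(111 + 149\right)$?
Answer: $64963600$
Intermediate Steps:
$o = 8060$ ($o = 31 \cdot 260 = 8060$)
$o^{2} = 8060^{2} = 64963600$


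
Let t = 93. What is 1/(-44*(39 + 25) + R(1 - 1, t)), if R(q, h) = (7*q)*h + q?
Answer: -1/2816 ≈ -0.00035511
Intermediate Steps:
R(q, h) = q + 7*h*q (R(q, h) = 7*h*q + q = q + 7*h*q)
1/(-44*(39 + 25) + R(1 - 1, t)) = 1/(-44*(39 + 25) + (1 - 1)*(1 + 7*93)) = 1/(-44*64 + 0*(1 + 651)) = 1/(-2816 + 0*652) = 1/(-2816 + 0) = 1/(-2816) = -1/2816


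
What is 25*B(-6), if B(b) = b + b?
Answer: -300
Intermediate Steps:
B(b) = 2*b
25*B(-6) = 25*(2*(-6)) = 25*(-12) = -300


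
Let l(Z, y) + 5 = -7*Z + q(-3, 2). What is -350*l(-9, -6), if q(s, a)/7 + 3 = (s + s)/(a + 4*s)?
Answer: -14420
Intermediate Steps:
q(s, a) = -21 + 14*s/(a + 4*s) (q(s, a) = -21 + 7*((s + s)/(a + 4*s)) = -21 + 7*((2*s)/(a + 4*s)) = -21 + 7*(2*s/(a + 4*s)) = -21 + 14*s/(a + 4*s))
l(Z, y) = -109/5 - 7*Z (l(Z, y) = -5 + (-7*Z + 7*(-10*(-3) - 3*2)/(2 + 4*(-3))) = -5 + (-7*Z + 7*(30 - 6)/(2 - 12)) = -5 + (-7*Z + 7*24/(-10)) = -5 + (-7*Z + 7*(-1/10)*24) = -5 + (-7*Z - 84/5) = -5 + (-84/5 - 7*Z) = -109/5 - 7*Z)
-350*l(-9, -6) = -350*(-109/5 - 7*(-9)) = -350*(-109/5 + 63) = -350*206/5 = -14420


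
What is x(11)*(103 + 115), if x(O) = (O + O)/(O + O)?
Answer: 218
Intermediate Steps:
x(O) = 1 (x(O) = (2*O)/((2*O)) = (2*O)*(1/(2*O)) = 1)
x(11)*(103 + 115) = 1*(103 + 115) = 1*218 = 218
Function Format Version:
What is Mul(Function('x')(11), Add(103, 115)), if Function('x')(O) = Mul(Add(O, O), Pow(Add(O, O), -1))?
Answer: 218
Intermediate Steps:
Function('x')(O) = 1 (Function('x')(O) = Mul(Mul(2, O), Pow(Mul(2, O), -1)) = Mul(Mul(2, O), Mul(Rational(1, 2), Pow(O, -1))) = 1)
Mul(Function('x')(11), Add(103, 115)) = Mul(1, Add(103, 115)) = Mul(1, 218) = 218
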